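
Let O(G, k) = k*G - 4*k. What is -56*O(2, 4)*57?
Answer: 25536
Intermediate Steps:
O(G, k) = -4*k + G*k (O(G, k) = G*k - 4*k = -4*k + G*k)
-56*O(2, 4)*57 = -224*(-4 + 2)*57 = -224*(-2)*57 = -56*(-8)*57 = 448*57 = 25536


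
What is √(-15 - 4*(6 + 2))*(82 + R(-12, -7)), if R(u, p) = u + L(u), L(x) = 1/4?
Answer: 281*I*√47/4 ≈ 481.61*I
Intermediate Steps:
L(x) = ¼
R(u, p) = ¼ + u (R(u, p) = u + ¼ = ¼ + u)
√(-15 - 4*(6 + 2))*(82 + R(-12, -7)) = √(-15 - 4*(6 + 2))*(82 + (¼ - 12)) = √(-15 - 4*8)*(82 - 47/4) = √(-15 - 32)*(281/4) = √(-47)*(281/4) = (I*√47)*(281/4) = 281*I*√47/4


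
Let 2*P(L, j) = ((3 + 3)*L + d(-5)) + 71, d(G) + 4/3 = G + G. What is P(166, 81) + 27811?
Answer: 170033/6 ≈ 28339.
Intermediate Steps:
d(G) = -4/3 + 2*G (d(G) = -4/3 + (G + G) = -4/3 + 2*G)
P(L, j) = 179/6 + 3*L (P(L, j) = (((3 + 3)*L + (-4/3 + 2*(-5))) + 71)/2 = ((6*L + (-4/3 - 10)) + 71)/2 = ((6*L - 34/3) + 71)/2 = ((-34/3 + 6*L) + 71)/2 = (179/3 + 6*L)/2 = 179/6 + 3*L)
P(166, 81) + 27811 = (179/6 + 3*166) + 27811 = (179/6 + 498) + 27811 = 3167/6 + 27811 = 170033/6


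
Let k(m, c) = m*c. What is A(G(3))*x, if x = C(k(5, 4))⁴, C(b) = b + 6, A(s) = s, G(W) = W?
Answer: 1370928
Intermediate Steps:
k(m, c) = c*m
C(b) = 6 + b
x = 456976 (x = (6 + 4*5)⁴ = (6 + 20)⁴ = 26⁴ = 456976)
A(G(3))*x = 3*456976 = 1370928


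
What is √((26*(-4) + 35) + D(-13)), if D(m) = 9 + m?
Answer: I*√73 ≈ 8.544*I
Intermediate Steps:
√((26*(-4) + 35) + D(-13)) = √((26*(-4) + 35) + (9 - 13)) = √((-104 + 35) - 4) = √(-69 - 4) = √(-73) = I*√73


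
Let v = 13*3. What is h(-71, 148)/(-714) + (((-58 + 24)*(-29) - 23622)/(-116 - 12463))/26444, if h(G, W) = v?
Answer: -154247165/2827432146 ≈ -0.054554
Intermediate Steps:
v = 39
h(G, W) = 39
h(-71, 148)/(-714) + (((-58 + 24)*(-29) - 23622)/(-116 - 12463))/26444 = 39/(-714) + (((-58 + 24)*(-29) - 23622)/(-116 - 12463))/26444 = 39*(-1/714) + ((-34*(-29) - 23622)/(-12579))*(1/26444) = -13/238 + ((986 - 23622)*(-1/12579))*(1/26444) = -13/238 - 22636*(-1/12579)*(1/26444) = -13/238 + (22636/12579)*(1/26444) = -13/238 + 5659/83159769 = -154247165/2827432146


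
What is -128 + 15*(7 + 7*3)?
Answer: 292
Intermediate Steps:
-128 + 15*(7 + 7*3) = -128 + 15*(7 + 21) = -128 + 15*28 = -128 + 420 = 292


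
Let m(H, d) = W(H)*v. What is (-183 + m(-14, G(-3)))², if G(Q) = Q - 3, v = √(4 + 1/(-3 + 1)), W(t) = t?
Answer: 34175 + 2562*√14 ≈ 43761.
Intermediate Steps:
v = √14/2 (v = √(4 + 1/(-2)) = √(4 - ½) = √(7/2) = √14/2 ≈ 1.8708)
G(Q) = -3 + Q
m(H, d) = H*√14/2 (m(H, d) = H*(√14/2) = H*√14/2)
(-183 + m(-14, G(-3)))² = (-183 + (½)*(-14)*√14)² = (-183 - 7*√14)²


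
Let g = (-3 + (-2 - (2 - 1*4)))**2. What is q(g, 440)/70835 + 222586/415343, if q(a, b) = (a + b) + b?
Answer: 16136119237/29420821405 ≈ 0.54846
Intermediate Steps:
g = 9 (g = (-3 + (-2 - (2 - 4)))**2 = (-3 + (-2 - 1*(-2)))**2 = (-3 + (-2 + 2))**2 = (-3 + 0)**2 = (-3)**2 = 9)
q(a, b) = a + 2*b
q(g, 440)/70835 + 222586/415343 = (9 + 2*440)/70835 + 222586/415343 = (9 + 880)*(1/70835) + 222586*(1/415343) = 889*(1/70835) + 222586/415343 = 889/70835 + 222586/415343 = 16136119237/29420821405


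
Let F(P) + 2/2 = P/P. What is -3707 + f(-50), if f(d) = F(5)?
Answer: -3707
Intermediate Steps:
F(P) = 0 (F(P) = -1 + P/P = -1 + 1 = 0)
f(d) = 0
-3707 + f(-50) = -3707 + 0 = -3707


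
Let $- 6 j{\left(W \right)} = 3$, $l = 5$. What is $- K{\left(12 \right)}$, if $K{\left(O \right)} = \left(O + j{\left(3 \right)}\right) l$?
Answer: $- \frac{115}{2} \approx -57.5$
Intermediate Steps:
$j{\left(W \right)} = - \frac{1}{2}$ ($j{\left(W \right)} = \left(- \frac{1}{6}\right) 3 = - \frac{1}{2}$)
$K{\left(O \right)} = - \frac{5}{2} + 5 O$ ($K{\left(O \right)} = \left(O - \frac{1}{2}\right) 5 = \left(- \frac{1}{2} + O\right) 5 = - \frac{5}{2} + 5 O$)
$- K{\left(12 \right)} = - (- \frac{5}{2} + 5 \cdot 12) = - (- \frac{5}{2} + 60) = \left(-1\right) \frac{115}{2} = - \frac{115}{2}$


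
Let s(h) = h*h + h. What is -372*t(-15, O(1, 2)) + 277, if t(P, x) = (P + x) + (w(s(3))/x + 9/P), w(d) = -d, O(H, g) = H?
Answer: 50861/5 ≈ 10172.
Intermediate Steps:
s(h) = h + h² (s(h) = h² + h = h + h²)
t(P, x) = P + x - 12/x + 9/P (t(P, x) = (P + x) + ((-3*(1 + 3))/x + 9/P) = (P + x) + ((-3*4)/x + 9/P) = (P + x) + ((-1*12)/x + 9/P) = (P + x) + (-12/x + 9/P) = P + x - 12/x + 9/P)
-372*t(-15, O(1, 2)) + 277 = -372*(-15 + 1 - 12/1 + 9/(-15)) + 277 = -372*(-15 + 1 - 12*1 + 9*(-1/15)) + 277 = -372*(-15 + 1 - 12 - ⅗) + 277 = -372*(-133/5) + 277 = 49476/5 + 277 = 50861/5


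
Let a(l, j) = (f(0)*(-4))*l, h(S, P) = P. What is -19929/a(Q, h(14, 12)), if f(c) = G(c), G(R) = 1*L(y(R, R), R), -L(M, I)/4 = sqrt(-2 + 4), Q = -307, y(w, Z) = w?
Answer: 19929*sqrt(2)/9824 ≈ 2.8689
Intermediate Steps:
L(M, I) = -4*sqrt(2) (L(M, I) = -4*sqrt(-2 + 4) = -4*sqrt(2))
G(R) = -4*sqrt(2) (G(R) = 1*(-4*sqrt(2)) = -4*sqrt(2))
f(c) = -4*sqrt(2)
a(l, j) = 16*l*sqrt(2) (a(l, j) = (-4*sqrt(2)*(-4))*l = (16*sqrt(2))*l = 16*l*sqrt(2))
-19929/a(Q, h(14, 12)) = -19929*(-sqrt(2)/9824) = -(-19929)*sqrt(2)/9824 = 19929*sqrt(2)/9824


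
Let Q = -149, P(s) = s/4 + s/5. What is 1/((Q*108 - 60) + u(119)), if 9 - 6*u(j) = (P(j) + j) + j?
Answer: -120/1943891 ≈ -6.1732e-5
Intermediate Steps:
P(s) = 9*s/20 (P(s) = s*(¼) + s*(⅕) = s/4 + s/5 = 9*s/20)
u(j) = 3/2 - 49*j/120 (u(j) = 3/2 - ((9*j/20 + j) + j)/6 = 3/2 - (29*j/20 + j)/6 = 3/2 - 49*j/120)
1/((Q*108 - 60) + u(119)) = 1/((-149*108 - 60) + (3/2 - 49/120*119)) = 1/((-16092 - 60) + (3/2 - 5831/120)) = 1/(-16152 - 5651/120) = 1/(-1943891/120) = -120/1943891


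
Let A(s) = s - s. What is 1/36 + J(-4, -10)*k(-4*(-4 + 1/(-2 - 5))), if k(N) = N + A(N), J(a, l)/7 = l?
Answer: -41759/36 ≈ -1160.0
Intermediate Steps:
J(a, l) = 7*l
A(s) = 0
k(N) = N (k(N) = N + 0 = N)
1/36 + J(-4, -10)*k(-4*(-4 + 1/(-2 - 5))) = 1/36 + (7*(-10))*(-4*(-4 + 1/(-2 - 5))) = 1/36 - (-280)*(-4 + 1/(-7)) = 1/36 - (-280)*(-4 - ⅐) = 1/36 - (-280)*(-29)/7 = 1/36 - 70*116/7 = 1/36 - 1160 = -41759/36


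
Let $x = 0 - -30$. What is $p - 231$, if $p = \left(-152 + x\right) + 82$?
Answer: $-271$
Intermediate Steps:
$x = 30$ ($x = 0 + 30 = 30$)
$p = -40$ ($p = \left(-152 + 30\right) + 82 = -122 + 82 = -40$)
$p - 231 = -40 - 231 = -271$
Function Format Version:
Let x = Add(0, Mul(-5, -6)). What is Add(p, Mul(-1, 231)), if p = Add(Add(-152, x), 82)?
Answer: -271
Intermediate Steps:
x = 30 (x = Add(0, 30) = 30)
p = -40 (p = Add(Add(-152, 30), 82) = Add(-122, 82) = -40)
Add(p, Mul(-1, 231)) = Add(-40, Mul(-1, 231)) = Add(-40, -231) = -271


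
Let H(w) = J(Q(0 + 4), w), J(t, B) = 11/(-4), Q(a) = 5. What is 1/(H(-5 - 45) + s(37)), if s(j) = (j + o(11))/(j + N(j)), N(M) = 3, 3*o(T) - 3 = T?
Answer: -24/41 ≈ -0.58537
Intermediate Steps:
o(T) = 1 + T/3
s(j) = (14/3 + j)/(3 + j) (s(j) = (j + (1 + (⅓)*11))/(j + 3) = (j + (1 + 11/3))/(3 + j) = (j + 14/3)/(3 + j) = (14/3 + j)/(3 + j))
J(t, B) = -11/4 (J(t, B) = 11*(-¼) = -11/4)
H(w) = -11/4
1/(H(-5 - 45) + s(37)) = 1/(-11/4 + (14/3 + 37)/(3 + 37)) = 1/(-11/4 + (125/3)/40) = 1/(-11/4 + (1/40)*(125/3)) = 1/(-11/4 + 25/24) = 1/(-41/24) = -24/41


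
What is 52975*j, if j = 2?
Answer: 105950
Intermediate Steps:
52975*j = 52975*2 = 105950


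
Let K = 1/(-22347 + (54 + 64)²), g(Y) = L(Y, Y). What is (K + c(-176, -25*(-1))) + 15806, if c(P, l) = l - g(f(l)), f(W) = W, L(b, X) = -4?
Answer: 133378204/8423 ≈ 15835.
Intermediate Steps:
g(Y) = -4
K = -1/8423 (K = 1/(-22347 + 118²) = 1/(-22347 + 13924) = 1/(-8423) = -1/8423 ≈ -0.00011872)
c(P, l) = 4 + l (c(P, l) = l - 1*(-4) = l + 4 = 4 + l)
(K + c(-176, -25*(-1))) + 15806 = (-1/8423 + (4 - 25*(-1))) + 15806 = (-1/8423 + (4 + 25)) + 15806 = (-1/8423 + 29) + 15806 = 244266/8423 + 15806 = 133378204/8423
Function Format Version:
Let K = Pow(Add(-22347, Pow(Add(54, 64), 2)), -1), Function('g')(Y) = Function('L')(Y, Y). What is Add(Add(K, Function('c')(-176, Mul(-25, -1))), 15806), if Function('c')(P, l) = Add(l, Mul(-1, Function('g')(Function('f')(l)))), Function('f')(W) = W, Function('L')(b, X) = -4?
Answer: Rational(133378204, 8423) ≈ 15835.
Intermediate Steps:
Function('g')(Y) = -4
K = Rational(-1, 8423) (K = Pow(Add(-22347, Pow(118, 2)), -1) = Pow(Add(-22347, 13924), -1) = Pow(-8423, -1) = Rational(-1, 8423) ≈ -0.00011872)
Function('c')(P, l) = Add(4, l) (Function('c')(P, l) = Add(l, Mul(-1, -4)) = Add(l, 4) = Add(4, l))
Add(Add(K, Function('c')(-176, Mul(-25, -1))), 15806) = Add(Add(Rational(-1, 8423), Add(4, Mul(-25, -1))), 15806) = Add(Add(Rational(-1, 8423), Add(4, 25)), 15806) = Add(Add(Rational(-1, 8423), 29), 15806) = Add(Rational(244266, 8423), 15806) = Rational(133378204, 8423)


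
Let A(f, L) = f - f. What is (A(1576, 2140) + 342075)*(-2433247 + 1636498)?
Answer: -272547914175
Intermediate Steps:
A(f, L) = 0
(A(1576, 2140) + 342075)*(-2433247 + 1636498) = (0 + 342075)*(-2433247 + 1636498) = 342075*(-796749) = -272547914175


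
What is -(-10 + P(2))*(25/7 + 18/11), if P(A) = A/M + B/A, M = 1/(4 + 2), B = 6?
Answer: -2005/77 ≈ -26.039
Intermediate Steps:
M = ⅙ (M = 1/6 = ⅙ ≈ 0.16667)
P(A) = 6*A + 6/A (P(A) = A/(⅙) + 6/A = A*6 + 6/A = 6*A + 6/A)
-(-10 + P(2))*(25/7 + 18/11) = -(-10 + (6*2 + 6/2))*(25/7 + 18/11) = -(-10 + (12 + 6*(½)))*(25*(⅐) + 18*(1/11)) = -(-10 + (12 + 3))*(25/7 + 18/11) = -(-10 + 15)*401/77 = -5*401/77 = -1*2005/77 = -2005/77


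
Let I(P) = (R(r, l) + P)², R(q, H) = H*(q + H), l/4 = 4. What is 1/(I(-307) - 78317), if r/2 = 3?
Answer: -1/76292 ≈ -1.3108e-5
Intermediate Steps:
l = 16 (l = 4*4 = 16)
r = 6 (r = 2*3 = 6)
R(q, H) = H*(H + q)
I(P) = (352 + P)² (I(P) = (16*(16 + 6) + P)² = (16*22 + P)² = (352 + P)²)
1/(I(-307) - 78317) = 1/((352 - 307)² - 78317) = 1/(45² - 78317) = 1/(2025 - 78317) = 1/(-76292) = -1/76292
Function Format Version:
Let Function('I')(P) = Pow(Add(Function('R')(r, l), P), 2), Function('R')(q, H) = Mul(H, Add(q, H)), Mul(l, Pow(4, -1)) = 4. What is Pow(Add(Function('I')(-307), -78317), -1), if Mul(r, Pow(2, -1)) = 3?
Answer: Rational(-1, 76292) ≈ -1.3108e-5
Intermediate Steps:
l = 16 (l = Mul(4, 4) = 16)
r = 6 (r = Mul(2, 3) = 6)
Function('R')(q, H) = Mul(H, Add(H, q))
Function('I')(P) = Pow(Add(352, P), 2) (Function('I')(P) = Pow(Add(Mul(16, Add(16, 6)), P), 2) = Pow(Add(Mul(16, 22), P), 2) = Pow(Add(352, P), 2))
Pow(Add(Function('I')(-307), -78317), -1) = Pow(Add(Pow(Add(352, -307), 2), -78317), -1) = Pow(Add(Pow(45, 2), -78317), -1) = Pow(Add(2025, -78317), -1) = Pow(-76292, -1) = Rational(-1, 76292)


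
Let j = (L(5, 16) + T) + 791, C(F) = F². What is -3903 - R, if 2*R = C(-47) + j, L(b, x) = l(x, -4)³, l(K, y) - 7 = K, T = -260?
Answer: -22713/2 ≈ -11357.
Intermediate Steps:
l(K, y) = 7 + K
L(b, x) = (7 + x)³
j = 12698 (j = ((7 + 16)³ - 260) + 791 = (23³ - 260) + 791 = (12167 - 260) + 791 = 11907 + 791 = 12698)
R = 14907/2 (R = ((-47)² + 12698)/2 = (2209 + 12698)/2 = (½)*14907 = 14907/2 ≈ 7453.5)
-3903 - R = -3903 - 1*14907/2 = -3903 - 14907/2 = -22713/2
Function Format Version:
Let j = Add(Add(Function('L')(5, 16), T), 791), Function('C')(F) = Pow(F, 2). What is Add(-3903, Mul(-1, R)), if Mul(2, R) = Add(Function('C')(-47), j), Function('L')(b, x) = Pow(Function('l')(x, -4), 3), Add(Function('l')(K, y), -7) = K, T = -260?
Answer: Rational(-22713, 2) ≈ -11357.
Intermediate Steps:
Function('l')(K, y) = Add(7, K)
Function('L')(b, x) = Pow(Add(7, x), 3)
j = 12698 (j = Add(Add(Pow(Add(7, 16), 3), -260), 791) = Add(Add(Pow(23, 3), -260), 791) = Add(Add(12167, -260), 791) = Add(11907, 791) = 12698)
R = Rational(14907, 2) (R = Mul(Rational(1, 2), Add(Pow(-47, 2), 12698)) = Mul(Rational(1, 2), Add(2209, 12698)) = Mul(Rational(1, 2), 14907) = Rational(14907, 2) ≈ 7453.5)
Add(-3903, Mul(-1, R)) = Add(-3903, Mul(-1, Rational(14907, 2))) = Add(-3903, Rational(-14907, 2)) = Rational(-22713, 2)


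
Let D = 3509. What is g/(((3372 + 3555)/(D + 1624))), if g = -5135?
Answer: -8785985/2309 ≈ -3805.1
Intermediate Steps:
g/(((3372 + 3555)/(D + 1624))) = -5135*(3509 + 1624)/(3372 + 3555) = -5135/(6927/5133) = -5135/(6927*(1/5133)) = -5135/2309/1711 = -5135*1711/2309 = -8785985/2309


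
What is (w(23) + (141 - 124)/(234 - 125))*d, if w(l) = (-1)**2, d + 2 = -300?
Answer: -38052/109 ≈ -349.10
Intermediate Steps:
d = -302 (d = -2 - 300 = -302)
w(l) = 1
(w(23) + (141 - 124)/(234 - 125))*d = (1 + (141 - 124)/(234 - 125))*(-302) = (1 + 17/109)*(-302) = (126/109)*(-302) = -38052/109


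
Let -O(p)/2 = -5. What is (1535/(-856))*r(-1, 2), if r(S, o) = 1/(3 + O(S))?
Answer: -1535/11128 ≈ -0.13794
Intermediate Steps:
O(p) = 10 (O(p) = -2*(-5) = 10)
r(S, o) = 1/13 (r(S, o) = 1/(3 + 10) = 1/13)
(1535/(-856))*r(-1, 2) = (1535/(-856))*(1/13) = (1535*(-1/856))*(1/13) = -1535/856*1/13 = -1535/11128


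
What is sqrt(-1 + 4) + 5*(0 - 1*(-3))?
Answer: 15 + sqrt(3) ≈ 16.732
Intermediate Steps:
sqrt(-1 + 4) + 5*(0 - 1*(-3)) = sqrt(3) + 5*(0 + 3) = sqrt(3) + 5*3 = sqrt(3) + 15 = 15 + sqrt(3)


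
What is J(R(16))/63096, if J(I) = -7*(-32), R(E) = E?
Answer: 28/7887 ≈ 0.0035501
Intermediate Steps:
J(I) = 224
J(R(16))/63096 = 224/63096 = 224*(1/63096) = 28/7887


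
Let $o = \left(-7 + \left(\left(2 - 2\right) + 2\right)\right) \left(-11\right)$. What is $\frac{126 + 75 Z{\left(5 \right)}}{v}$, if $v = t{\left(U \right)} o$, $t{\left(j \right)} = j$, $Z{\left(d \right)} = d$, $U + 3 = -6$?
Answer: $- \frac{167}{165} \approx -1.0121$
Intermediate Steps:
$U = -9$ ($U = -3 - 6 = -9$)
$o = 55$ ($o = \left(-7 + \left(0 + 2\right)\right) \left(-11\right) = \left(-7 + 2\right) \left(-11\right) = \left(-5\right) \left(-11\right) = 55$)
$v = -495$ ($v = \left(-9\right) 55 = -495$)
$\frac{126 + 75 Z{\left(5 \right)}}{v} = \frac{126 + 75 \cdot 5}{-495} = \left(126 + 375\right) \left(- \frac{1}{495}\right) = 501 \left(- \frac{1}{495}\right) = - \frac{167}{165}$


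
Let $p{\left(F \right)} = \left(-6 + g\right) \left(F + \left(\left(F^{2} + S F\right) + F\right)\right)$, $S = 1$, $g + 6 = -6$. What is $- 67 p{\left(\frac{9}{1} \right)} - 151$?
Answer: $130097$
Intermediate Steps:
$g = -12$ ($g = -6 - 6 = -12$)
$p{\left(F \right)} = - 54 F - 18 F^{2}$ ($p{\left(F \right)} = \left(-6 - 12\right) \left(F + \left(\left(F^{2} + 1 F\right) + F\right)\right) = - 18 \left(F + \left(\left(F^{2} + F\right) + F\right)\right) = - 18 \left(F + \left(\left(F + F^{2}\right) + F\right)\right) = - 18 \left(F + \left(F^{2} + 2 F\right)\right) = - 18 \left(F^{2} + 3 F\right) = - 54 F - 18 F^{2}$)
$- 67 p{\left(\frac{9}{1} \right)} - 151 = - 67 \left(- 18 \cdot \frac{9}{1} \left(3 + \frac{9}{1}\right)\right) - 151 = - 67 \left(- 18 \cdot 9 \cdot 1 \left(3 + 9 \cdot 1\right)\right) - 151 = - 67 \left(\left(-18\right) 9 \left(3 + 9\right)\right) - 151 = - 67 \left(\left(-18\right) 9 \cdot 12\right) - 151 = \left(-67\right) \left(-1944\right) - 151 = 130248 - 151 = 130097$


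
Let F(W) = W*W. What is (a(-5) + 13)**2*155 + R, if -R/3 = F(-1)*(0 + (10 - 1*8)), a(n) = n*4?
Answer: 7589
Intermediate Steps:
a(n) = 4*n
F(W) = W**2
R = -6 (R = -3*(-1)**2*(0 + (10 - 1*8)) = -3*(0 + (10 - 8)) = -3*(0 + 2) = -3*2 = -6)
(a(-5) + 13)**2*155 + R = (4*(-5) + 13)**2*155 - 6 = (-20 + 13)**2*155 - 6 = (-7)**2*155 - 6 = 49*155 - 6 = 7595 - 6 = 7589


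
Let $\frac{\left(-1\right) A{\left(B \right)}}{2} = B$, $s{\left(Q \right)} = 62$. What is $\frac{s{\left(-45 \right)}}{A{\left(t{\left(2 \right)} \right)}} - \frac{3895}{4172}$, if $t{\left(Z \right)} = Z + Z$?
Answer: $- \frac{9057}{1043} \approx -8.6836$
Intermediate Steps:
$t{\left(Z \right)} = 2 Z$
$A{\left(B \right)} = - 2 B$
$\frac{s{\left(-45 \right)}}{A{\left(t{\left(2 \right)} \right)}} - \frac{3895}{4172} = \frac{62}{\left(-2\right) 2 \cdot 2} - \frac{3895}{4172} = \frac{62}{\left(-2\right) 4} - \frac{3895}{4172} = \frac{62}{-8} - \frac{3895}{4172} = 62 \left(- \frac{1}{8}\right) - \frac{3895}{4172} = - \frac{31}{4} - \frac{3895}{4172} = - \frac{9057}{1043}$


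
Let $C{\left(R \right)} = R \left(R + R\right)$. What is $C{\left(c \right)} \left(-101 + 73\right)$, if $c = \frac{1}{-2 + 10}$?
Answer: $- \frac{7}{8} \approx -0.875$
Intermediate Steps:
$c = \frac{1}{8} \approx 0.125$
$C{\left(R \right)} = 2 R^{2}$ ($C{\left(R \right)} = R 2 R = 2 R^{2}$)
$C{\left(c \right)} \left(-101 + 73\right) = \frac{2}{64} \left(-101 + 73\right) = 2 \cdot \frac{1}{64} \left(-28\right) = \frac{1}{32} \left(-28\right) = - \frac{7}{8}$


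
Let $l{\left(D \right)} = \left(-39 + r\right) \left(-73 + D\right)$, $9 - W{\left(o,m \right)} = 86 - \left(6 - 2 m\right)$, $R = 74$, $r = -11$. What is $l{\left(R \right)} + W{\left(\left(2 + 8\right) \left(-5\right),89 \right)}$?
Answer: $-299$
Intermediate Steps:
$W{\left(o,m \right)} = -71 - 2 m$ ($W{\left(o,m \right)} = 9 - \left(86 - \left(6 - 2 m\right)\right) = 9 - \left(86 + \left(-6 + 2 m\right)\right) = 9 - \left(80 + 2 m\right) = -71 - 2 m$)
$l{\left(D \right)} = 3650 - 50 D$ ($l{\left(D \right)} = \left(-39 - 11\right) \left(-73 + D\right) = - 50 \left(-73 + D\right) = 3650 - 50 D$)
$l{\left(R \right)} + W{\left(\left(2 + 8\right) \left(-5\right),89 \right)} = \left(3650 - 3700\right) - 249 = -50 - 249 = -299$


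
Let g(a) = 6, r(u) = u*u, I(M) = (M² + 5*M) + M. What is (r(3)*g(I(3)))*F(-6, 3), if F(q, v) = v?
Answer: 162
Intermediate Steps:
I(M) = M² + 6*M
r(u) = u²
(r(3)*g(I(3)))*F(-6, 3) = (3²*6)*3 = (9*6)*3 = 54*3 = 162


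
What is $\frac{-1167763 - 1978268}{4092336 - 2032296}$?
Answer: $- \frac{1048677}{686680} \approx -1.5272$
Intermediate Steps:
$\frac{-1167763 - 1978268}{4092336 - 2032296} = \frac{-1167763 - 1978268}{2060040} = \left(-1167763 - 1978268\right) \frac{1}{2060040} = \left(-3146031\right) \frac{1}{2060040} = - \frac{1048677}{686680}$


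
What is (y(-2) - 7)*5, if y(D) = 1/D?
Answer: -75/2 ≈ -37.500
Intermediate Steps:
(y(-2) - 7)*5 = (1/(-2) - 7)*5 = (-1/2 - 7)*5 = -15/2*5 = -75/2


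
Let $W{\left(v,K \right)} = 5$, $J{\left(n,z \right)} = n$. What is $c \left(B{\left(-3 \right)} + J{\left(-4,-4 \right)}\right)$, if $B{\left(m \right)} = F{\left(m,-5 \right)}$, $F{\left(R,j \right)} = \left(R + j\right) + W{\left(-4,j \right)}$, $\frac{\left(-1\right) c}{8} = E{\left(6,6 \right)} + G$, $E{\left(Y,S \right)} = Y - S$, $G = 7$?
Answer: $392$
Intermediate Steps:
$c = -56$ ($c = - 8 \left(\left(6 - 6\right) + 7\right) = - 8 \left(0 + 7\right) = \left(-8\right) 7 = -56$)
$F{\left(R,j \right)} = 5 + R + j$ ($F{\left(R,j \right)} = \left(R + j\right) + 5 = 5 + R + j$)
$B{\left(m \right)} = m$ ($B{\left(m \right)} = 5 + m - 5 = m$)
$c \left(B{\left(-3 \right)} + J{\left(-4,-4 \right)}\right) = - 56 \left(-3 - 4\right) = \left(-56\right) \left(-7\right) = 392$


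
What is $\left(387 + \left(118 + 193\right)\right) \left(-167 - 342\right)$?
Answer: $-355282$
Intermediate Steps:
$\left(387 + \left(118 + 193\right)\right) \left(-167 - 342\right) = \left(387 + 311\right) \left(-509\right) = 698 \left(-509\right) = -355282$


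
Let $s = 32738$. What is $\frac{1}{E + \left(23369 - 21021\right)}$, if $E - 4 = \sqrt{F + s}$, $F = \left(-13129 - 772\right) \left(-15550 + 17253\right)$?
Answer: $\frac{2352}{29172569} - \frac{i \sqrt{23640665}}{29172569} \approx 8.0624 \cdot 10^{-5} - 0.00016667 i$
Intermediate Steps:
$F = -23673403$ ($F = \left(-13901\right) 1703 = -23673403$)
$E = 4 + i \sqrt{23640665}$ ($E = 4 + \sqrt{-23673403 + 32738} = 4 + \sqrt{-23640665} = 4 + i \sqrt{23640665} \approx 4.0 + 4862.2 i$)
$\frac{1}{E + \left(23369 - 21021\right)} = \frac{1}{\left(4 + i \sqrt{23640665}\right) + \left(23369 - 21021\right)} = \frac{1}{\left(4 + i \sqrt{23640665}\right) + 2348} = \frac{1}{2352 + i \sqrt{23640665}}$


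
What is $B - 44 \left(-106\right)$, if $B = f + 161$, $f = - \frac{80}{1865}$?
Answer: $\frac{1799709}{373} \approx 4825.0$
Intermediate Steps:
$f = - \frac{16}{373}$ ($f = \left(-80\right) \frac{1}{1865} = - \frac{16}{373} \approx -0.042895$)
$B = \frac{60037}{373}$ ($B = - \frac{16}{373} + 161 = \frac{60037}{373} \approx 160.96$)
$B - 44 \left(-106\right) = \frac{60037}{373} - 44 \left(-106\right) = \frac{60037}{373} - -4664 = \frac{60037}{373} + 4664 = \frac{1799709}{373}$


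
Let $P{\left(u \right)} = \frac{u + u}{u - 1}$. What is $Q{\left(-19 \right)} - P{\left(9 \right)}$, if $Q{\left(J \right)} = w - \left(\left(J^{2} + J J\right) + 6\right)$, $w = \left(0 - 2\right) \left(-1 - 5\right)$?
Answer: $- \frac{2873}{4} \approx -718.25$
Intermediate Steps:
$w = 12$ ($w = \left(-2\right) \left(-6\right) = 12$)
$Q{\left(J \right)} = 6 - 2 J^{2}$ ($Q{\left(J \right)} = 12 - \left(\left(J^{2} + J J\right) + 6\right) = 12 - \left(\left(J^{2} + J^{2}\right) + 6\right) = 12 - \left(2 J^{2} + 6\right) = 12 - \left(6 + 2 J^{2}\right) = 6 - 2 J^{2}$)
$P{\left(u \right)} = \frac{2 u}{-1 + u}$
$Q{\left(-19 \right)} - P{\left(9 \right)} = \left(6 - 2 \left(-19\right)^{2}\right) - 2 \cdot 9 \frac{1}{-1 + 9} = \left(6 - 722\right) - 2 \cdot 9 \cdot \frac{1}{8} = -716 - \frac{9}{4} = - \frac{2873}{4}$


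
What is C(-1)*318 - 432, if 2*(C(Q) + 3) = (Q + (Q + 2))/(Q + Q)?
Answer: -1386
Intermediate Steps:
C(Q) = -3 + (2 + 2*Q)/(4*Q) (C(Q) = -3 + ((Q + (Q + 2))/(Q + Q))/2 = -3 + ((Q + (2 + Q))/((2*Q)))/2 = -3 + ((2 + 2*Q)*(1/(2*Q)))/2 = -3 + ((2 + 2*Q)/(2*Q))/2 = -3 + (2 + 2*Q)/(4*Q))
C(-1)*318 - 432 = ((½)*(1 - 5*(-1))/(-1))*318 - 432 = ((½)*(-1)*(1 + 5))*318 - 432 = ((½)*(-1)*6)*318 - 432 = -3*318 - 432 = -954 - 432 = -1386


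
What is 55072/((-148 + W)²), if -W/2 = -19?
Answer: 13768/3025 ≈ 4.5514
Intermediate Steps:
W = 38 (W = -2*(-19) = 38)
55072/((-148 + W)²) = 55072/((-148 + 38)²) = 55072/((-110)²) = 55072/12100 = 55072*(1/12100) = 13768/3025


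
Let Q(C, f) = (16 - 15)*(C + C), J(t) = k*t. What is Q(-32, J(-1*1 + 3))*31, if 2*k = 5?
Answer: -1984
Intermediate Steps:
k = 5/2 (k = (½)*5 = 5/2 ≈ 2.5000)
J(t) = 5*t/2
Q(C, f) = 2*C (Q(C, f) = 1*(2*C) = 2*C)
Q(-32, J(-1*1 + 3))*31 = (2*(-32))*31 = -64*31 = -1984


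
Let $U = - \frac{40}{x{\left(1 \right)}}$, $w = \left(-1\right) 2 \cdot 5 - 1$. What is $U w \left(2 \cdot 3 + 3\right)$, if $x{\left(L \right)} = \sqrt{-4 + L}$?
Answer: $- 1320 i \sqrt{3} \approx - 2286.3 i$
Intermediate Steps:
$w = -11$ ($w = \left(-2\right) 5 - 1 = -10 - 1 = -11$)
$U = \frac{40 i \sqrt{3}}{3}$ ($U = - \frac{40}{\sqrt{-4 + 1}} = - \frac{40}{\sqrt{-3}} = - \frac{40}{i \sqrt{3}} = - 40 \left(- \frac{i \sqrt{3}}{3}\right) = \frac{40 i \sqrt{3}}{3} \approx 23.094 i$)
$U w \left(2 \cdot 3 + 3\right) = \frac{40 i \sqrt{3}}{3} \left(-11\right) \left(2 \cdot 3 + 3\right) = - \frac{440 i \sqrt{3}}{3} \left(6 + 3\right) = - \frac{440 i \sqrt{3}}{3} \cdot 9 = - 1320 i \sqrt{3}$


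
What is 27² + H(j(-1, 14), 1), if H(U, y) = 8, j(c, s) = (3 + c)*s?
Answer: 737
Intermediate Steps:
j(c, s) = s*(3 + c)
27² + H(j(-1, 14), 1) = 27² + 8 = 729 + 8 = 737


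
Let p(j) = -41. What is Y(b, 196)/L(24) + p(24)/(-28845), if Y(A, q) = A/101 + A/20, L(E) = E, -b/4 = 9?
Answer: -2061019/23306760 ≈ -0.088430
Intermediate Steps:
b = -36 (b = -4*9 = -36)
Y(A, q) = 121*A/2020 (Y(A, q) = A*(1/101) + A*(1/20) = A/101 + A/20 = 121*A/2020)
Y(b, 196)/L(24) + p(24)/(-28845) = ((121/2020)*(-36))/24 - 41/(-28845) = -1089/505*1/24 - 41*(-1/28845) = -363/4040 + 41/28845 = -2061019/23306760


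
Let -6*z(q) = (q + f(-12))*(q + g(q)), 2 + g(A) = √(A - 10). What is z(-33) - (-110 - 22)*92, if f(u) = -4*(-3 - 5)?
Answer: 72829/6 + I*√43/6 ≈ 12138.0 + 1.0929*I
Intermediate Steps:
g(A) = -2 + √(-10 + A) (g(A) = -2 + √(A - 10) = -2 + √(-10 + A))
f(u) = 32 (f(u) = -4*(-8) = 32)
z(q) = -(32 + q)*(-2 + q + √(-10 + q))/6 (z(q) = -(q + 32)*(q + (-2 + √(-10 + q)))/6 = -(32 + q)*(-2 + q + √(-10 + q))/6)
z(-33) - (-110 - 22)*92 = (32/3 - 5*(-33) - 16*√(-10 - 33)/3 - ⅙*(-33)² - ⅙*(-33)*√(-10 - 33)) - (-110 - 22)*92 = (32/3 + 165 - 16*I*√43/3 - ⅙*1089 - ⅙*(-33)*√(-43)) - (-132)*92 = (32/3 + 165 - 16*I*√43/3 - 363/2 - ⅙*(-33)*I*√43) - 1*(-12144) = (32/3 + 165 - 16*I*√43/3 - 363/2 + 11*I*√43/2) + 12144 = (-35/6 + I*√43/6) + 12144 = 72829/6 + I*√43/6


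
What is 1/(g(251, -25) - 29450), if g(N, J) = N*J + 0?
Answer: -1/35725 ≈ -2.7992e-5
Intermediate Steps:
g(N, J) = J*N (g(N, J) = J*N + 0 = J*N)
1/(g(251, -25) - 29450) = 1/(-25*251 - 29450) = 1/(-6275 - 29450) = 1/(-35725) = -1/35725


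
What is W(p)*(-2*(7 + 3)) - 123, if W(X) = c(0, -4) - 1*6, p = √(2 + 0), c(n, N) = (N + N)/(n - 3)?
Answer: -169/3 ≈ -56.333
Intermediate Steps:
c(n, N) = 2*N/(-3 + n) (c(n, N) = (2*N)/(-3 + n) = 2*N/(-3 + n))
p = √2 ≈ 1.4142
W(X) = -10/3 (W(X) = 2*(-4)/(-3 + 0) - 1*6 = 2*(-4)/(-3) - 6 = 2*(-4)*(-⅓) - 6 = 8/3 - 6 = -10/3)
W(p)*(-2*(7 + 3)) - 123 = -(-20)*(7 + 3)/3 - 123 = -(-20)*10/3 - 123 = -10/3*(-20) - 123 = 200/3 - 123 = -169/3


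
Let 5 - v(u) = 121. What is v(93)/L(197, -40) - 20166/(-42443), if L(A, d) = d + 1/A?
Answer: 1128795350/334408397 ≈ 3.3755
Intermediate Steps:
v(u) = -116 (v(u) = 5 - 1*121 = 5 - 121 = -116)
v(93)/L(197, -40) - 20166/(-42443) = -116/(-40 + 1/197) - 20166/(-42443) = -116/(-40 + 1/197) - 20166*(-1/42443) = -116/(-7879/197) + 20166/42443 = -116*(-197/7879) + 20166/42443 = 22852/7879 + 20166/42443 = 1128795350/334408397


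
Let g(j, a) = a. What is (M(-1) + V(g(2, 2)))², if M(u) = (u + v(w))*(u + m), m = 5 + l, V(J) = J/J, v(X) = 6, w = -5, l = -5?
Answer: 16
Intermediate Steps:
V(J) = 1
m = 0 (m = 5 - 5 = 0)
M(u) = u*(6 + u) (M(u) = (u + 6)*(u + 0) = (6 + u)*u = u*(6 + u))
(M(-1) + V(g(2, 2)))² = (-(6 - 1) + 1)² = (-1*5 + 1)² = (-5 + 1)² = (-4)² = 16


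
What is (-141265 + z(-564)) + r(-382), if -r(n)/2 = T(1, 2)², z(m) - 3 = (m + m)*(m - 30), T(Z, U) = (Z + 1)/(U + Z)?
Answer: 4758922/9 ≈ 5.2877e+5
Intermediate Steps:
T(Z, U) = (1 + Z)/(U + Z)
z(m) = 3 + 2*m*(-30 + m) (z(m) = 3 + (m + m)*(m - 30) = 3 + (2*m)*(-30 + m) = 3 + 2*m*(-30 + m))
r(n) = -8/9 (r(n) = -2*(1 + 1)²/(2 + 1)² = -2*(2/3)² = -2*((⅓)*2)² = -2*(⅔)² = -2*4/9 = -8/9)
(-141265 + z(-564)) + r(-382) = (-141265 + (3 - 60*(-564) + 2*(-564)²)) - 8/9 = (-141265 + (3 + 33840 + 2*318096)) - 8/9 = (-141265 + (3 + 33840 + 636192)) - 8/9 = (-141265 + 670035) - 8/9 = 528770 - 8/9 = 4758922/9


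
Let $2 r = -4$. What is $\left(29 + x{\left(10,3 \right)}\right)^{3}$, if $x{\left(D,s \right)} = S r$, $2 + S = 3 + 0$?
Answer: $19683$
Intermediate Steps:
$r = -2$ ($r = \frac{1}{2} \left(-4\right) = -2$)
$S = 1$ ($S = -2 + \left(3 + 0\right) = -2 + 3 = 1$)
$x{\left(D,s \right)} = -2$ ($x{\left(D,s \right)} = 1 \left(-2\right) = -2$)
$\left(29 + x{\left(10,3 \right)}\right)^{3} = \left(29 - 2\right)^{3} = 27^{3} = 19683$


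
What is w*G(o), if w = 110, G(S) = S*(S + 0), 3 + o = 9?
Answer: 3960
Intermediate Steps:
o = 6 (o = -3 + 9 = 6)
G(S) = S² (G(S) = S*S = S²)
w*G(o) = 110*6² = 110*36 = 3960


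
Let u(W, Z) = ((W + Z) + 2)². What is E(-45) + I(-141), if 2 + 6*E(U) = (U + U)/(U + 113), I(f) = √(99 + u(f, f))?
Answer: -113/204 + √78499 ≈ 279.62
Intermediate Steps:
u(W, Z) = (2 + W + Z)²
I(f) = √(99 + (2 + 2*f)²) (I(f) = √(99 + (2 + f + f)²) = √(99 + (2 + 2*f)²))
E(U) = -⅓ + U/(3*(113 + U)) (E(U) = -⅓ + ((U + U)/(U + 113))/6 = -⅓ + ((2*U)/(113 + U))/6 = -⅓ + (2*U/(113 + U))/6 = -⅓ + U/(3*(113 + U)))
E(-45) + I(-141) = -113/(339 + 3*(-45)) + √(99 + 4*(1 - 141)²) = -113/(339 - 135) + √(99 + 4*(-140)²) = -113/204 + √(99 + 4*19600) = -113*1/204 + √(99 + 78400) = -113/204 + √78499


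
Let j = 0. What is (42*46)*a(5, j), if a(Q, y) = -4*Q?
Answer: -38640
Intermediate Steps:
(42*46)*a(5, j) = (42*46)*(-4*5) = 1932*(-20) = -38640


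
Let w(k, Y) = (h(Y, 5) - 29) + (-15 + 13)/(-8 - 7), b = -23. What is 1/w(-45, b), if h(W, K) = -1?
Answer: -15/448 ≈ -0.033482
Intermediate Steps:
w(k, Y) = -448/15 (w(k, Y) = (-1 - 29) + (-15 + 13)/(-8 - 7) = -30 - 2/(-15) = -30 - 2*(-1/15) = -30 + 2/15 = -448/15)
1/w(-45, b) = 1/(-448/15) = -15/448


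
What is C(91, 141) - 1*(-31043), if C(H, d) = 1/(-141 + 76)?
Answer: 2017794/65 ≈ 31043.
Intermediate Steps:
C(H, d) = -1/65 (C(H, d) = 1/(-65) = -1/65)
C(91, 141) - 1*(-31043) = -1/65 - 1*(-31043) = -1/65 + 31043 = 2017794/65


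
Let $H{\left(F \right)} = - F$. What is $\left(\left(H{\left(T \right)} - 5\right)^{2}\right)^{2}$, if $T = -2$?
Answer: $81$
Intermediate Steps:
$\left(\left(H{\left(T \right)} - 5\right)^{2}\right)^{2} = \left(\left(\left(-1\right) \left(-2\right) - 5\right)^{2}\right)^{2} = \left(\left(2 - 5\right)^{2}\right)^{2} = \left(\left(-3\right)^{2}\right)^{2} = 9^{2} = 81$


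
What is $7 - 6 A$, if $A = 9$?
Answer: $-47$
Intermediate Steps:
$7 - 6 A = 7 - 54 = -47$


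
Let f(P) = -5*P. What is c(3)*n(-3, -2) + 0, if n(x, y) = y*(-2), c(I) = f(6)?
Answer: -120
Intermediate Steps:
c(I) = -30 (c(I) = -5*6 = -30)
n(x, y) = -2*y
c(3)*n(-3, -2) + 0 = -(-60)*(-2) + 0 = -30*4 + 0 = -120 + 0 = -120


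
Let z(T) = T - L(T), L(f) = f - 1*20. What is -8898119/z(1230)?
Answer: -8898119/20 ≈ -4.4491e+5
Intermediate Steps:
L(f) = -20 + f (L(f) = f - 20 = -20 + f)
z(T) = 20 (z(T) = T - (-20 + T) = T + (20 - T) = 20)
-8898119/z(1230) = -8898119/20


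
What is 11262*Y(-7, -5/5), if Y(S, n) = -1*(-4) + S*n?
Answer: 123882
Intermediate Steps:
Y(S, n) = 4 + S*n
11262*Y(-7, -5/5) = 11262*(4 - (-35)/5) = 11262*(4 - 7*(-1)) = 11262*(4 + 7) = 11262*11 = 123882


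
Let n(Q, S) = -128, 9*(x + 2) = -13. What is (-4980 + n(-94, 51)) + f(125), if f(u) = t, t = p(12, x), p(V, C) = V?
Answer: -5096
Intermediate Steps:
x = -31/9 (x = -2 + (⅑)*(-13) = -2 - 13/9 = -31/9 ≈ -3.4444)
t = 12
f(u) = 12
(-4980 + n(-94, 51)) + f(125) = (-4980 - 128) + 12 = -5108 + 12 = -5096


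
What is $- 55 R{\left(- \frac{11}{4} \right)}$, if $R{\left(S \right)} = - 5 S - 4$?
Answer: $- \frac{2145}{4} \approx -536.25$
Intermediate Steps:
$R{\left(S \right)} = -4 - 5 S$
$- 55 R{\left(- \frac{11}{4} \right)} = - 55 \left(-4 - 5 \left(- \frac{11}{4}\right)\right) = - 55 \left(-4 - 5 \left(\left(-11\right) \frac{1}{4}\right)\right) = - 55 \left(-4 - - \frac{55}{4}\right) = - 55 \left(-4 + \frac{55}{4}\right) = \left(-55\right) \frac{39}{4} = - \frac{2145}{4}$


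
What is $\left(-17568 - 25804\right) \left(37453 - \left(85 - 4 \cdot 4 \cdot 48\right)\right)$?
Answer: $-1654034592$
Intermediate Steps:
$\left(-17568 - 25804\right) \left(37453 - \left(85 - 4 \cdot 4 \cdot 48\right)\right) = - 43372 \left(37453 + \left(-85 + 16 \cdot 48\right)\right) = - 43372 \left(37453 + \left(-85 + 768\right)\right) = - 43372 \left(37453 + 683\right) = \left(-43372\right) 38136 = -1654034592$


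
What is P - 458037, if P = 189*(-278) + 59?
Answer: -510520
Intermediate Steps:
P = -52483 (P = -52542 + 59 = -52483)
P - 458037 = -52483 - 458037 = -510520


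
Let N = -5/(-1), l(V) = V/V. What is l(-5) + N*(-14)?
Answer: -69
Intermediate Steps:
l(V) = 1
N = 5 (N = -5*(-1) = 5)
l(-5) + N*(-14) = 1 + 5*(-14) = 1 - 70 = -69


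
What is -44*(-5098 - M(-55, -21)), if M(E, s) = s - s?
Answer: 224312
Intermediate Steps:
M(E, s) = 0
-44*(-5098 - M(-55, -21)) = -44*(-5098 - 1*0) = -44*(-5098 + 0) = -44*(-5098) = 224312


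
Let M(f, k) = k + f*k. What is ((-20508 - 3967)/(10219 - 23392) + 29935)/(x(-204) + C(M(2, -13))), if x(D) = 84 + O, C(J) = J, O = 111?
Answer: 197179115/1027494 ≈ 191.90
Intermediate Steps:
x(D) = 195 (x(D) = 84 + 111 = 195)
((-20508 - 3967)/(10219 - 23392) + 29935)/(x(-204) + C(M(2, -13))) = ((-20508 - 3967)/(10219 - 23392) + 29935)/(195 - 13*(1 + 2)) = (-24475/(-13173) + 29935)/(195 - 13*3) = (-24475*(-1/13173) + 29935)/(195 - 39) = (24475/13173 + 29935)/156 = (394358230/13173)*(1/156) = 197179115/1027494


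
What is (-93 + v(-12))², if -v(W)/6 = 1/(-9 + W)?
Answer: 421201/49 ≈ 8595.9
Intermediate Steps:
v(W) = -6/(-9 + W)
(-93 + v(-12))² = (-93 - 6/(-9 - 12))² = (-93 - 6/(-21))² = (-93 - 6*(-1/21))² = (-93 + 2/7)² = (-649/7)² = 421201/49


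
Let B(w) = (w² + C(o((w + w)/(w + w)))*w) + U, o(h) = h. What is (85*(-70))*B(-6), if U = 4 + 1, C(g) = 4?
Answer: -101150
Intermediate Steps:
U = 5
B(w) = 5 + w² + 4*w (B(w) = (w² + 4*w) + 5 = 5 + w² + 4*w)
(85*(-70))*B(-6) = (85*(-70))*(5 + (-6)² + 4*(-6)) = -5950*(5 + 36 - 24) = -5950*17 = -101150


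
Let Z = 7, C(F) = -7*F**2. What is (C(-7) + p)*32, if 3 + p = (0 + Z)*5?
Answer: -9952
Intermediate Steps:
p = 32 (p = -3 + (0 + 7)*5 = -3 + 7*5 = -3 + 35 = 32)
(C(-7) + p)*32 = (-7*(-7)**2 + 32)*32 = (-7*49 + 32)*32 = (-343 + 32)*32 = -311*32 = -9952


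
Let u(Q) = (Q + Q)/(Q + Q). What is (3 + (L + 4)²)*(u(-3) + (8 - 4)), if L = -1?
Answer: 60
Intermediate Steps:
u(Q) = 1 (u(Q) = (2*Q)/((2*Q)) = (2*Q)*(1/(2*Q)) = 1)
(3 + (L + 4)²)*(u(-3) + (8 - 4)) = (3 + (-1 + 4)²)*(1 + (8 - 4)) = (3 + 3²)*(1 + 4) = (3 + 9)*5 = 12*5 = 60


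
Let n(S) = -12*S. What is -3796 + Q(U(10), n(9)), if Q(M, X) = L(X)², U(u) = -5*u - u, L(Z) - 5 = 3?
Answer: -3732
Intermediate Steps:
L(Z) = 8 (L(Z) = 5 + 3 = 8)
U(u) = -6*u
Q(M, X) = 64 (Q(M, X) = 8² = 64)
-3796 + Q(U(10), n(9)) = -3796 + 64 = -3732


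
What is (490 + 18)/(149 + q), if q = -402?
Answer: -508/253 ≈ -2.0079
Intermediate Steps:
(490 + 18)/(149 + q) = (490 + 18)/(149 - 402) = 508/(-253) = 508*(-1/253) = -508/253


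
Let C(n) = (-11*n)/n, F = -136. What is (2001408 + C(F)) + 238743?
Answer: 2240140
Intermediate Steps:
C(n) = -11
(2001408 + C(F)) + 238743 = (2001408 - 11) + 238743 = 2001397 + 238743 = 2240140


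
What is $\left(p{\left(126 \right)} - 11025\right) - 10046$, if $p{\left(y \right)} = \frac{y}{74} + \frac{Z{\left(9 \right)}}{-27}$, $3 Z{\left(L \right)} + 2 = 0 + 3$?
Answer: $- \frac{63144721}{2997} \approx -21069.0$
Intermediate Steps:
$Z{\left(L \right)} = \frac{1}{3}$ ($Z{\left(L \right)} = - \frac{2}{3} + \frac{0 + 3}{3} = - \frac{2}{3} + \frac{1}{3} \cdot 3 = - \frac{2}{3} + 1 = \frac{1}{3}$)
$p{\left(y \right)} = - \frac{1}{81} + \frac{y}{74}$ ($p{\left(y \right)} = \frac{y}{74} + \frac{1}{3 \left(-27\right)} = y \frac{1}{74} + \frac{1}{3} \left(- \frac{1}{27}\right) = \frac{y}{74} - \frac{1}{81} = - \frac{1}{81} + \frac{y}{74}$)
$\left(p{\left(126 \right)} - 11025\right) - 10046 = \left(\left(- \frac{1}{81} + \frac{1}{74} \cdot 126\right) - 11025\right) - 10046 = \left(\left(- \frac{1}{81} + \frac{63}{37}\right) - 11025\right) - 10046 = \left(\frac{5066}{2997} - 11025\right) - 10046 = - \frac{33036859}{2997} - 10046 = - \frac{63144721}{2997}$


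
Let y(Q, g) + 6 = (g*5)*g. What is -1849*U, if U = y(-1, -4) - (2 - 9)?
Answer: -149769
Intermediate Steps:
y(Q, g) = -6 + 5*g**2 (y(Q, g) = -6 + (g*5)*g = -6 + (5*g)*g = -6 + 5*g**2)
U = 81 (U = (-6 + 5*(-4)**2) - (2 - 9) = (-6 + 5*16) - 1*(-7) = (-6 + 80) + 7 = 74 + 7 = 81)
-1849*U = -1849*81 = -149769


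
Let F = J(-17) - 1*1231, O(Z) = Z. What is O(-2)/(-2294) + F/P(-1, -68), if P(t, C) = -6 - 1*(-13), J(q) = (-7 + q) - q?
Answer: -1419979/8029 ≈ -176.86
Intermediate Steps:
J(q) = -7
P(t, C) = 7 (P(t, C) = -6 + 13 = 7)
F = -1238 (F = -7 - 1*1231 = -7 - 1231 = -1238)
O(-2)/(-2294) + F/P(-1, -68) = -2/(-2294) - 1238/7 = -2*(-1/2294) - 1238*1/7 = 1/1147 - 1238/7 = -1419979/8029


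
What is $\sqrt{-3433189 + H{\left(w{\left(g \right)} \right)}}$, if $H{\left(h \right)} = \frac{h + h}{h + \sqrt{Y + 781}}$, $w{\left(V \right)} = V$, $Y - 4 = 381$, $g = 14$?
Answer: $\frac{\sqrt{-48064618 - 3433189 \sqrt{1166}}}{\sqrt{14 + \sqrt{1166}}} \approx 1852.9 i$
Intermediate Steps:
$Y = 385$ ($Y = 4 + 381 = 385$)
$H{\left(h \right)} = \frac{2 h}{h + \sqrt{1166}}$ ($H{\left(h \right)} = \frac{h + h}{h + \sqrt{385 + 781}} = \frac{2 h}{h + \sqrt{1166}}$)
$\sqrt{-3433189 + H{\left(w{\left(g \right)} \right)}} = \sqrt{-3433189 + 2 \cdot 14 \frac{1}{14 + \sqrt{1166}}} = \sqrt{-3433189 + \frac{28}{14 + \sqrt{1166}}}$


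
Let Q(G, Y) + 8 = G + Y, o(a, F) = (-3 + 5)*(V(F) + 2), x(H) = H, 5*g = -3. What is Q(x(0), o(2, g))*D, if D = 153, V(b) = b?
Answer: -3978/5 ≈ -795.60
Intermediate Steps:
g = -⅗ (g = (⅕)*(-3) = -⅗ ≈ -0.60000)
o(a, F) = 4 + 2*F (o(a, F) = (-3 + 5)*(F + 2) = 2*(2 + F) = 4 + 2*F)
Q(G, Y) = -8 + G + Y (Q(G, Y) = -8 + (G + Y) = -8 + G + Y)
Q(x(0), o(2, g))*D = (-8 + 0 + (4 + 2*(-⅗)))*153 = (-8 + 0 + (4 - 6/5))*153 = (-8 + 0 + 14/5)*153 = -26/5*153 = -3978/5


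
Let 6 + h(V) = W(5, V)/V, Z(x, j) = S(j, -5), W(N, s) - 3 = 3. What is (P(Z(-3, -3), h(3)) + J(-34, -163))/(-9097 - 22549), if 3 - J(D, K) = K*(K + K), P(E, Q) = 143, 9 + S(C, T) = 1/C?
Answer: 26496/15823 ≈ 1.6745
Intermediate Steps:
W(N, s) = 6 (W(N, s) = 3 + 3 = 6)
S(C, T) = -9 + 1/C
Z(x, j) = -9 + 1/j
h(V) = -6 + 6/V
J(D, K) = 3 - 2*K² (J(D, K) = 3 - K*(K + K) = 3 - K*2*K = 3 - 2*K²)
(P(Z(-3, -3), h(3)) + J(-34, -163))/(-9097 - 22549) = (143 + (3 - 2*(-163)²))/(-9097 - 22549) = (143 + (3 - 2*26569))/(-31646) = (143 + (3 - 53138))*(-1/31646) = (143 - 53135)*(-1/31646) = -52992*(-1/31646) = 26496/15823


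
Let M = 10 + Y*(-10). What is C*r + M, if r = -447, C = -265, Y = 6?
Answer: 118405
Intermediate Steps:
M = -50 (M = 10 + 6*(-10) = 10 - 60 = -50)
C*r + M = -265*(-447) - 50 = 118455 - 50 = 118405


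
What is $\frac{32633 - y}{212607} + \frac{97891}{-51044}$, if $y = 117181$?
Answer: $- \frac{25127979949}{10852311708} \approx -2.3154$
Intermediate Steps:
$\frac{32633 - y}{212607} + \frac{97891}{-51044} = \frac{32633 - 117181}{212607} + \frac{97891}{-51044} = \left(32633 - 117181\right) \frac{1}{212607} + 97891 \left(- \frac{1}{51044}\right) = \left(-84548\right) \frac{1}{212607} - \frac{97891}{51044} = - \frac{84548}{212607} - \frac{97891}{51044} = - \frac{25127979949}{10852311708}$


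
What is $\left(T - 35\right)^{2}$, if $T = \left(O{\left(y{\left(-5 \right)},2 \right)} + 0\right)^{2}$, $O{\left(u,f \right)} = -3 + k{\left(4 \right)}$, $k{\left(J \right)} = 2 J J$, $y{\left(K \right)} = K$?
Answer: $649636$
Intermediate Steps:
$k{\left(J \right)} = 2 J^{2}$
$O{\left(u,f \right)} = 29$ ($O{\left(u,f \right)} = -3 + 2 \cdot 4^{2} = -3 + 2 \cdot 16 = -3 + 32 = 29$)
$T = 841$ ($T = \left(29 + 0\right)^{2} = 29^{2} = 841$)
$\left(T - 35\right)^{2} = \left(841 - 35\right)^{2} = 806^{2} = 649636$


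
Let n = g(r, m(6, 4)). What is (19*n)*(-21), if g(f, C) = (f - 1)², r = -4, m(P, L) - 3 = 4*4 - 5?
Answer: -9975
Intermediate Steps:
m(P, L) = 14 (m(P, L) = 3 + (4*4 - 5) = 3 + (16 - 5) = 3 + 11 = 14)
g(f, C) = (-1 + f)²
n = 25 (n = (-1 - 4)² = (-5)² = 25)
(19*n)*(-21) = (19*25)*(-21) = 475*(-21) = -9975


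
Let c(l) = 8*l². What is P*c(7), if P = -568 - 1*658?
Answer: -480592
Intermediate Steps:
P = -1226 (P = -568 - 658 = -1226)
P*c(7) = -9808*7² = -9808*49 = -1226*392 = -480592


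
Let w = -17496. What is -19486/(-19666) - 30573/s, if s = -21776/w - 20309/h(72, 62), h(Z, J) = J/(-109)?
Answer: 6407775853927/47606362428463 ≈ 0.13460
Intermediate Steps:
h(Z, J) = -J/109 (h(Z, J) = J*(-1/109) = -J/109)
s = 4841489111/135594 (s = -21776/(-17496) - 20309/((-1/109*62)) = -21776*(-1/17496) - 20309/(-62/109) = 2722/2187 - 20309*(-109/62) = 2722/2187 + 2213681/62 = 4841489111/135594 ≈ 35706.)
-19486/(-19666) - 30573/s = -19486/(-19666) - 30573/4841489111/135594 = -19486*(-1/19666) - 30573*135594/4841489111 = 9743/9833 - 4145515362/4841489111 = 6407775853927/47606362428463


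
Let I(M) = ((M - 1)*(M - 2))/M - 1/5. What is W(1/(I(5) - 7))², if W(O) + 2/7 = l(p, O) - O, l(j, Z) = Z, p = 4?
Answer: 4/49 ≈ 0.081633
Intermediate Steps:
I(M) = -⅕ + (-1 + M)*(-2 + M)/M (I(M) = ((-1 + M)*(-2 + M))/M - 1*⅕ = (-1 + M)*(-2 + M)/M - ⅕ = -⅕ + (-1 + M)*(-2 + M)/M)
W(O) = -2/7 (W(O) = -2/7 + (O - O) = -2/7 + 0 = -2/7)
W(1/(I(5) - 7))² = (-2/7)² = 4/49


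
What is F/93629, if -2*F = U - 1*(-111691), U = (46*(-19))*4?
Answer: -108195/187258 ≈ -0.57779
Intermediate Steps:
U = -3496 (U = -874*4 = -3496)
F = -108195/2 (F = -(-3496 - 1*(-111691))/2 = -(-3496 + 111691)/2 = -1/2*108195 = -108195/2 ≈ -54098.)
F/93629 = -108195/2/93629 = -108195/2*1/93629 = -108195/187258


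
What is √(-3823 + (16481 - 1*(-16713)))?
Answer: √29371 ≈ 171.38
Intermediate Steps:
√(-3823 + (16481 - 1*(-16713))) = √(-3823 + (16481 + 16713)) = √(-3823 + 33194) = √29371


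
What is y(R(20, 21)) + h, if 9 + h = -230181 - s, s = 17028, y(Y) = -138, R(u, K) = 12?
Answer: -247356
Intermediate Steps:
h = -247218 (h = -9 + (-230181 - 1*17028) = -9 + (-230181 - 17028) = -9 - 247209 = -247218)
y(R(20, 21)) + h = -138 - 247218 = -247356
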